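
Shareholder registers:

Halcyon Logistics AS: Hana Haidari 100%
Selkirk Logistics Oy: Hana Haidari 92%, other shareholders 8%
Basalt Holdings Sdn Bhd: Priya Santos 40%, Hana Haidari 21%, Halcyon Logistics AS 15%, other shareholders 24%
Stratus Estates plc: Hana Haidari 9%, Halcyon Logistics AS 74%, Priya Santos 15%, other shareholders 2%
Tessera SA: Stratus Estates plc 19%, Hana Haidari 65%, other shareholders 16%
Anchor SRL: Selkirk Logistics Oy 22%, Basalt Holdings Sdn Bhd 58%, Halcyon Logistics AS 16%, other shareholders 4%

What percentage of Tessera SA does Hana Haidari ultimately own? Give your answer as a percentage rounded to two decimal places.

80.77%

Hana reaches Tessera along 3 paths.
Via Stratus: 9% × 19% = 1.71%.
Via Halcyon → Stratus: 100% × 74% × 19% = 14.06%.
Direct stake: 65% = 65%.
Total: 1.71% + 14.06% + 65% = 80.77%.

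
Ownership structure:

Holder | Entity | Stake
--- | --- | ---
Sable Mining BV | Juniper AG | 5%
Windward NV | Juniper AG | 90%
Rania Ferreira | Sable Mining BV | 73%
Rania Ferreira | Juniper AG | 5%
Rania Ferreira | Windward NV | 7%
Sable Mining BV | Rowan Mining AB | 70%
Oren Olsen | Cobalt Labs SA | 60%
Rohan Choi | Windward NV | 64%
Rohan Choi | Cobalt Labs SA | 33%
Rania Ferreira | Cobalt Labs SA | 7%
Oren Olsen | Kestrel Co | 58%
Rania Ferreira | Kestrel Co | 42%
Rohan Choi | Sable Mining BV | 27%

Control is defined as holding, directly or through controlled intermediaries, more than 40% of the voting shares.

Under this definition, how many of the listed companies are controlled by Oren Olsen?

2

Oren holds 58% of Kestrel, so Oren controls Kestrel.
Oren holds 60% of Cobalt, so Oren controls Cobalt.
No other company's threshold is met.
Oren controls 2 companies.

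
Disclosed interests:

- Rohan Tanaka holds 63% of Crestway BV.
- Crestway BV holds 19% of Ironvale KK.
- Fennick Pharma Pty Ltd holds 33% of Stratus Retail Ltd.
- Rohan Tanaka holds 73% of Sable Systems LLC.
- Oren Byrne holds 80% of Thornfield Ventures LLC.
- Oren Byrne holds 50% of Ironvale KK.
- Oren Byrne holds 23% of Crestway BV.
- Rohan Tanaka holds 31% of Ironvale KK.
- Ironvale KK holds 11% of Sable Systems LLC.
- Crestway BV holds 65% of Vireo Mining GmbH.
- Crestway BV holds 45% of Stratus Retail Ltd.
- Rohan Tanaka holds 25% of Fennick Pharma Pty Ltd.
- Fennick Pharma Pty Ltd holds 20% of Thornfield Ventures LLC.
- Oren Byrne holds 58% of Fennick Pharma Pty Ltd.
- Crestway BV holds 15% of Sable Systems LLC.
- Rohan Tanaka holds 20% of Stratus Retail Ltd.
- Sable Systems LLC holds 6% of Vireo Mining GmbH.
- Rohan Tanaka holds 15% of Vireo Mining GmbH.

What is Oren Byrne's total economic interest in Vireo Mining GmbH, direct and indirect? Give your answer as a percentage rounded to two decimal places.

Oren reaches Vireo along 4 paths.
Via Crestway: 23% × 65% = 14.95%.
Via Ironvale → Sable: 50% × 11% × 6% = 0.33%.
Via Crestway → Ironvale → Sable: 23% × 19% × 11% × 6% = 0.028842%.
Via Crestway → Sable: 23% × 15% × 6% = 0.207%.
Total: 14.95% + 0.33% + 0.028842% + 0.207% = 15.515842%.
Rounded: 15.52%.

15.52%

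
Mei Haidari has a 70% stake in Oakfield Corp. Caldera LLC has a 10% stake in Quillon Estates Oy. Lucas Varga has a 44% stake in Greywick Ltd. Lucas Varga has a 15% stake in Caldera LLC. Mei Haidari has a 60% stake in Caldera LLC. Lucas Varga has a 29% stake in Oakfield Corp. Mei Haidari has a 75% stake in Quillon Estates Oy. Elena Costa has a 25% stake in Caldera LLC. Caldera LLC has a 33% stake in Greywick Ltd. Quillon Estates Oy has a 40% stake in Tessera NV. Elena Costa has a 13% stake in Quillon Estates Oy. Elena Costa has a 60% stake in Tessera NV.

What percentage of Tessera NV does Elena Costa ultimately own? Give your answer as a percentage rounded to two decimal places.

Elena reaches Tessera along 3 paths.
Direct stake: 60% = 60%.
Via Quillon: 13% × 40% = 5.2%.
Via Caldera → Quillon: 25% × 10% × 40% = 1%.
Total: 60% + 5.2% + 1% = 66.2%.
Rounded: 66.20%.

66.20%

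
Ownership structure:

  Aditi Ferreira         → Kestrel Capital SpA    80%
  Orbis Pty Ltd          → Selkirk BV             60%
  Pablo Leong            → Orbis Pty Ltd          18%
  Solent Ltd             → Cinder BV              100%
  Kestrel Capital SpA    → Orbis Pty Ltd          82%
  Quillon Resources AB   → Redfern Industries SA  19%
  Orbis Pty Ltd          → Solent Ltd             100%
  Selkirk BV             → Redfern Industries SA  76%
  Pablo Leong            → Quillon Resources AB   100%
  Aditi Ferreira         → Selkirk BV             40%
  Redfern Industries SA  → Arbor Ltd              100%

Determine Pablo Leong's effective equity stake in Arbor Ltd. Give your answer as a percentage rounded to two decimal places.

Pablo reaches Arbor along 2 paths.
Via Quillon → Redfern: 100% × 19% × 100% = 19%.
Via Orbis → Selkirk → Redfern: 18% × 60% × 76% × 100% = 8.208%.
Total: 19% + 8.208% = 27.208%.
Rounded: 27.21%.

27.21%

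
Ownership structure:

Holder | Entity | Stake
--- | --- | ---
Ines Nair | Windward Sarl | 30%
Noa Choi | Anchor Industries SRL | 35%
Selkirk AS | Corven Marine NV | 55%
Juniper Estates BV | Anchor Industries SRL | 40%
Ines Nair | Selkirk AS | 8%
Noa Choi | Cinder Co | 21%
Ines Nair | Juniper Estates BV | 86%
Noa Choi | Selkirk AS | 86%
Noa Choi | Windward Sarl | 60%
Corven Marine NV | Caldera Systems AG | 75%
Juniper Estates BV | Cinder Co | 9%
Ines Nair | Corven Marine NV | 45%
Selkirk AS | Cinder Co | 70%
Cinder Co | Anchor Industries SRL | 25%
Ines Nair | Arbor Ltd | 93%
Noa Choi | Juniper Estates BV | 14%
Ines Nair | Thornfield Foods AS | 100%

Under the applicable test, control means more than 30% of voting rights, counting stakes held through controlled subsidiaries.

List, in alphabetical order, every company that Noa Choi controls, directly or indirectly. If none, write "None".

Anchor Industries SRL, Caldera Systems AG, Cinder Co, Corven Marine NV, Selkirk AS, Windward Sarl

Noa holds 86% of Selkirk, so Noa controls Selkirk.
Selkirk and Noa together hold 70% + 21% = 91% of Cinder, so Noa controls Cinder.
Noa holds 60% of Windward, so Noa controls Windward.
Selkirk holds 55% of Corven, so Noa controls Corven.
Corven holds 75% of Caldera, so Noa controls Caldera.
Cinder and Noa together hold 25% + 35% = 60% of Anchor, so Noa controls Anchor.
No other company's threshold is met.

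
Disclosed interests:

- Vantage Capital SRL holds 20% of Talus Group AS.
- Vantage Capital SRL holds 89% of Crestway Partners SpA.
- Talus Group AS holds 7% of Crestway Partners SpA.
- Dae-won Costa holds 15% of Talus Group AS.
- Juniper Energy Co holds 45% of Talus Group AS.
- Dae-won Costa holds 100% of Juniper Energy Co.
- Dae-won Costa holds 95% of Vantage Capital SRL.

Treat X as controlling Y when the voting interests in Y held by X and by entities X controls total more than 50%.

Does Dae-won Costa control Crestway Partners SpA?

Dae-won holds 95% of Vantage, so Dae-won controls Vantage.
Dae-won holds 100% of Juniper, so Dae-won controls Juniper.
Dae-won and Vantage and Juniper together hold 15% + 20% + 45% = 80% of Talus, so Dae-won controls Talus.
Talus and Vantage together hold 7% + 89% = 96% of Crestway, so Dae-won controls Crestway.

Yes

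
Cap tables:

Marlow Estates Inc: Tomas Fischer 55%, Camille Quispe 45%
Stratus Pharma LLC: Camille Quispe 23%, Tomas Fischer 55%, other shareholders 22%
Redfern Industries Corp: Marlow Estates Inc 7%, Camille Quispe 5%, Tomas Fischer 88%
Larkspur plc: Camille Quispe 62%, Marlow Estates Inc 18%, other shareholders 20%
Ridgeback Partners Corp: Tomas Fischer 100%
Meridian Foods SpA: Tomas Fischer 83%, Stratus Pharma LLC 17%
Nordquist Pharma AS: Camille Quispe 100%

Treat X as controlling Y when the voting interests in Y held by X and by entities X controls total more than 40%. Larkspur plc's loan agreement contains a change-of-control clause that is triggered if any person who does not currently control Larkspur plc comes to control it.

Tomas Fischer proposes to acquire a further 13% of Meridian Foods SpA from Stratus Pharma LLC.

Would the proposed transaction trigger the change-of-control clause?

The purchase adds only to Tomas's holdings (Stratus's stake shrinks), so Tomas is the only person who could newly come to control Larkspur.
Tomas holds 55% of Marlow, so Tomas controls Marlow.
Tomas holds 55% of Stratus, so Tomas controls Stratus.
Marlow and Tomas together hold 7% + 88% = 95% of Redfern, so Tomas controls Redfern.
Tomas holds 100% of Ridgeback, so Tomas controls Ridgeback.
Tomas and Stratus together hold 83% + 17% = 100% of Meridian, so Tomas controls Meridian.
In Larkspur, Tomas's side holds only 18%, not > 40%.
So before the transaction, Tomas does not control Larkspur.
After the purchase, Tomas's direct stake in Meridian rises to 83% + 13% = 96%, and Stratus's stake falls to 4%.
Tomas and Stratus together hold 96% + 4% = 100% of Meridian, so Tomas controls Meridian.
After the transaction, Tomas's side holds 18% of Larkspur, not > 40%, so Tomas still does not control Larkspur.
No new person acquires control, so the clause is not triggered.

No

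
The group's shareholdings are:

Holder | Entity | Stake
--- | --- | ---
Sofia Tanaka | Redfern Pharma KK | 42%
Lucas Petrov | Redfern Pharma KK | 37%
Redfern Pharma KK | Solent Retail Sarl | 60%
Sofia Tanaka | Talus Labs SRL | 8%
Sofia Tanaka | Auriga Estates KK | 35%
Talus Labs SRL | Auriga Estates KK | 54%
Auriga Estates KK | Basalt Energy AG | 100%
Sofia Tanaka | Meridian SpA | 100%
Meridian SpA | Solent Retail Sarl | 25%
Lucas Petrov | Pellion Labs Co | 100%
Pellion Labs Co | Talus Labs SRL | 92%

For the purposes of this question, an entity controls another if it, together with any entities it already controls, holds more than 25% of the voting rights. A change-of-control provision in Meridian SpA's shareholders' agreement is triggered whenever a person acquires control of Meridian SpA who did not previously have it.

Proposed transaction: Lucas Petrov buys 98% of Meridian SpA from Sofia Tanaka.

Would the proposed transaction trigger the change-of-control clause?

The purchase adds only to Lucas's holdings (Sofia's stake shrinks), so Lucas is the only person who could newly come to control Meridian.
Lucas holds 37% of Redfern, so Lucas controls Redfern.
Lucas holds 100% of Pellion, so Lucas controls Pellion.
Pellion holds 92% of Talus, so Lucas controls Talus.
Talus holds 54% of Auriga, so Lucas controls Auriga.
Redfern holds 60% of Solent, so Lucas controls Solent.
Auriga holds 100% of Basalt, so Lucas controls Basalt.
Neither Lucas nor any entity Lucas controls holds any voting interest in Meridian.
So before the transaction, Lucas does not control Meridian.
After the purchase, Lucas holds 98% of Meridian directly, and Sofia's stake falls to 2%.
Lucas holds 98% of Meridian, so Lucas controls Meridian.
Lucas did not control Meridian before and does after, so the clause is triggered.

Yes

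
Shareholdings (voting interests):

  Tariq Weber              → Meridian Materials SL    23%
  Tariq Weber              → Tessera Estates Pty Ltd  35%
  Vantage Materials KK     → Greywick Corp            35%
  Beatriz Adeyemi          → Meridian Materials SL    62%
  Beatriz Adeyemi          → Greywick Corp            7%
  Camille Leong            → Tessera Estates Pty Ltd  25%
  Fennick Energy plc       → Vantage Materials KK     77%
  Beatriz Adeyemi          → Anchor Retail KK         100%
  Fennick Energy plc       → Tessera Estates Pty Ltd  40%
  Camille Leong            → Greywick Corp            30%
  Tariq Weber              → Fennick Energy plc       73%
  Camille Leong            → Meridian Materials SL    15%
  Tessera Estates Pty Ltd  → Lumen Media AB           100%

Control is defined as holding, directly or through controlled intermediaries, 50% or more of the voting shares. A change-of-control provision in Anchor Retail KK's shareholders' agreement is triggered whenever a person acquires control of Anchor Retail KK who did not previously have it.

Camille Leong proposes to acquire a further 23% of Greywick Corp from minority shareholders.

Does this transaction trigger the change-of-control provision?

No

The purchase changes only Camille's holdings, so Camille is the only person who could newly come to control Anchor.
Camille's largest direct stake is 30% in Greywick, which does not meet the threshold, so Camille controls no company.
Neither Camille nor any entity Camille controls holds any voting interest in Anchor.
So before the transaction, Camille does not control Anchor.
After the purchase, Camille's direct stake in Greywick rises to 30% + 23% = 53%.
Camille holds 53% of Greywick, so Camille controls Greywick.
After the transaction, neither Camille nor any entity Camille controls holds a voting interest in Anchor, so Camille still does not control it.
No new person acquires control, so the clause is not triggered.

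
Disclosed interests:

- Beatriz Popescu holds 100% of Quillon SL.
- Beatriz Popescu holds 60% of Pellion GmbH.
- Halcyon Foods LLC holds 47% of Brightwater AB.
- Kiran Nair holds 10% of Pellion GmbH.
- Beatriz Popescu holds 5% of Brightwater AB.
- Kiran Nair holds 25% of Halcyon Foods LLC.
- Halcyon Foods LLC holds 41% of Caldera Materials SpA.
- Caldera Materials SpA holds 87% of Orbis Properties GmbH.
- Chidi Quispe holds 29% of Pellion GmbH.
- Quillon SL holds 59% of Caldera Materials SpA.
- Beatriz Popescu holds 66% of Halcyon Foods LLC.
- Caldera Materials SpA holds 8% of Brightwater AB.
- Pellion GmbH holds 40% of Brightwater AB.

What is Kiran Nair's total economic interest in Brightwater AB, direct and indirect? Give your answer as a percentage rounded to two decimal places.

16.57%

Kiran reaches Brightwater along 3 paths.
Via Halcyon: 25% × 47% = 11.75%.
Via Pellion: 10% × 40% = 4%.
Via Halcyon → Caldera: 25% × 41% × 8% = 0.82%.
Total: 11.75% + 4% + 0.82% = 16.57%.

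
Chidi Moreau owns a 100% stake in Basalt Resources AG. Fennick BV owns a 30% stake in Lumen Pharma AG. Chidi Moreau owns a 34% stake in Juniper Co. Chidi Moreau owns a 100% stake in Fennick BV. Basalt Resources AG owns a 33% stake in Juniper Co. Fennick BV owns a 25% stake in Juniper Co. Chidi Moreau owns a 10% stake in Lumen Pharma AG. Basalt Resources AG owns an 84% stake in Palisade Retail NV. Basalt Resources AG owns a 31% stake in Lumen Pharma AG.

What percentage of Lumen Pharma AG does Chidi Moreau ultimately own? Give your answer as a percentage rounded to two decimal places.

71.00%

Chidi reaches Lumen along 3 paths.
Via Fennick: 100% × 30% = 30%.
Via Basalt: 100% × 31% = 31%.
Direct stake: 10% = 10%.
Total: 30% + 31% + 10% = 71%.
Rounded: 71.00%.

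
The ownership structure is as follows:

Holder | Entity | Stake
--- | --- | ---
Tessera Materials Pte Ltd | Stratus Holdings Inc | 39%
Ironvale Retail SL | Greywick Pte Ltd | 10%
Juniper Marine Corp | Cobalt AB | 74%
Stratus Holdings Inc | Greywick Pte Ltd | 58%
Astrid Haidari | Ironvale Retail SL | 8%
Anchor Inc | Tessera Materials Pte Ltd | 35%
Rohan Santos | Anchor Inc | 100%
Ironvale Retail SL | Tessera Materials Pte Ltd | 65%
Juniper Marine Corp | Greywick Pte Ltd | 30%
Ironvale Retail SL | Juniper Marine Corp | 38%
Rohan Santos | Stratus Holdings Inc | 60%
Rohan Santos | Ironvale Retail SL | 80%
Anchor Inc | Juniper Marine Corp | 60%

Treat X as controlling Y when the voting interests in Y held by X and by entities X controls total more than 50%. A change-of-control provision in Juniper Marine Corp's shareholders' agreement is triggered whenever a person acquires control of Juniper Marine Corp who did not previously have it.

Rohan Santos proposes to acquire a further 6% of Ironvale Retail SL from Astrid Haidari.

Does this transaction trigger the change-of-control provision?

No

The purchase adds only to Rohan's holdings (Astrid's stake shrinks), so Rohan is the only person who could newly come to control Juniper.
Rohan holds 100% of Anchor, so Rohan controls Anchor.
Rohan holds 80% of Ironvale, so Rohan controls Ironvale.
Anchor and Ironvale together hold 60% + 38% = 98% of Juniper, so Rohan controls Juniper.
So Rohan already controls Juniper before the transaction.
After the purchase, Rohan's direct stake in Ironvale rises to 80% + 6% = 86%, and Astrid's stake falls to 2%.
Rohan controlled Juniper already, so this is not a new person acquiring control; every other person's position is unchanged or reduced.
No new person acquires control, so the clause is not triggered.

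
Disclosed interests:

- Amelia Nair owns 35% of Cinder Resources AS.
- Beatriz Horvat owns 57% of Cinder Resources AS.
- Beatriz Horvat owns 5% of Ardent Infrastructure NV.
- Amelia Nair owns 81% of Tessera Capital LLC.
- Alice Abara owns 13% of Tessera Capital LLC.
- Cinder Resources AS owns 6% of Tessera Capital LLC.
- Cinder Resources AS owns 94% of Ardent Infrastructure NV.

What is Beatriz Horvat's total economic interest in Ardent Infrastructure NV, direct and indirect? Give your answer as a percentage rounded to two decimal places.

Beatriz reaches Ardent along 2 paths.
Via Cinder: 57% × 94% = 53.58%.
Direct stake: 5% = 5%.
Total: 53.58% + 5% = 58.58%.

58.58%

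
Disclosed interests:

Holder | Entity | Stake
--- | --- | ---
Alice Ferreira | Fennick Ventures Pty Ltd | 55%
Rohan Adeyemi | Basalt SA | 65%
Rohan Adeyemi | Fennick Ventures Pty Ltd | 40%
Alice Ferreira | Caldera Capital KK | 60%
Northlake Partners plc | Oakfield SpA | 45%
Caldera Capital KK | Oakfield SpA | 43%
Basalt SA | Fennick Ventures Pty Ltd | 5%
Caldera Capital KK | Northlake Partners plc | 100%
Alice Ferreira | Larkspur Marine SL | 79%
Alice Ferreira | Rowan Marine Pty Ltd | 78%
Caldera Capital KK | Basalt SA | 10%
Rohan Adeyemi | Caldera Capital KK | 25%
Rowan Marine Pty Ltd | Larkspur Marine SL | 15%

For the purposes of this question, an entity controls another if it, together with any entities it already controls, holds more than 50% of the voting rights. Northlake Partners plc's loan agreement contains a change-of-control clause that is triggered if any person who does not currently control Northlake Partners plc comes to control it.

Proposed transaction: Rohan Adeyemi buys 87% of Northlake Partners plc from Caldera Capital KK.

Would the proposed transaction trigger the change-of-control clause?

The purchase adds only to Rohan's holdings (Caldera's stake shrinks), so Rohan is the only person who could newly come to control Northlake.
Rohan holds 65% of Basalt, so Rohan controls Basalt.
Neither Rohan nor any entity Rohan controls holds any voting interest in Northlake.
So before the transaction, Rohan does not control Northlake.
After the purchase, Rohan holds 87% of Northlake directly, and Caldera's stake falls to 13%.
Rohan holds 87% of Northlake, so Rohan controls Northlake.
Rohan did not control Northlake before and does after, so the clause is triggered.

Yes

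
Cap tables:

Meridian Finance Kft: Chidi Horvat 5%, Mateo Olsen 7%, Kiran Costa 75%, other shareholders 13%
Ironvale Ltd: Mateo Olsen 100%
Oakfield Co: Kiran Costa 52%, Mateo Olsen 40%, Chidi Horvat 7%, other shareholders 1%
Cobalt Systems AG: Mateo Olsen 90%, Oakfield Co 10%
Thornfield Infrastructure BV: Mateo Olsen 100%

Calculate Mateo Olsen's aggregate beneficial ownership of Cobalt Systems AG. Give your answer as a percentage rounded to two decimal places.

94.00%

Mateo reaches Cobalt along 2 paths.
Direct stake: 90% = 90%.
Via Oakfield: 40% × 10% = 4%.
Total: 90% + 4% = 94%.
Rounded: 94.00%.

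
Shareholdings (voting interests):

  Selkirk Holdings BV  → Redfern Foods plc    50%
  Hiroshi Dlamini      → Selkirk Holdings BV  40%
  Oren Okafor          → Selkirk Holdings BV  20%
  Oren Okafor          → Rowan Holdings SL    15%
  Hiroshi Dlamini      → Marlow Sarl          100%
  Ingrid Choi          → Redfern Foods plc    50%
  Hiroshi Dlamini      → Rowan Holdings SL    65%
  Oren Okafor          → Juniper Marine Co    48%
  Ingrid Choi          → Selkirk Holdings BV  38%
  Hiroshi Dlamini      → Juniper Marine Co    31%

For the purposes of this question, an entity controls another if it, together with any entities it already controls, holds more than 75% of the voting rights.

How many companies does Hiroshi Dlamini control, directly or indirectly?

Hiroshi holds 100% of Marlow, so Hiroshi controls Marlow.
No other company's threshold is met.
Hiroshi controls 1 company.

1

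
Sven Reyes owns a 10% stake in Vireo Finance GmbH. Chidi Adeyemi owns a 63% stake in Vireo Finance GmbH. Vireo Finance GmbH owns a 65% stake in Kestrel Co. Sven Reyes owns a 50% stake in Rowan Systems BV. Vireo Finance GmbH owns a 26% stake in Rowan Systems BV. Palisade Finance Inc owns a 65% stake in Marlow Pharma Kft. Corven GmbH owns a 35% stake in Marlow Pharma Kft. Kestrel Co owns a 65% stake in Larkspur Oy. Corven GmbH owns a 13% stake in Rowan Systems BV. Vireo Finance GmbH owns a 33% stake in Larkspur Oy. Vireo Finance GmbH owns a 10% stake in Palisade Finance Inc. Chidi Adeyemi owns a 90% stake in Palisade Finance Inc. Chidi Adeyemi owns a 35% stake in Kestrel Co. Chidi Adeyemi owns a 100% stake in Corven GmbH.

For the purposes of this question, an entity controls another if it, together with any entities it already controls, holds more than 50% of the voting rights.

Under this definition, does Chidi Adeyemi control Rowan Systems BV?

Chidi holds 63% of Vireo, so Chidi controls Vireo.
Vireo and Chidi together hold 10% + 90% = 100% of Palisade, so Chidi controls Palisade.
Vireo and Chidi together hold 65% + 35% = 100% of Kestrel, so Chidi controls Kestrel.
Chidi holds 100% of Corven, so Chidi controls Corven.
Kestrel and Vireo together hold 65% + 33% = 98% of Larkspur, so Chidi controls Larkspur.
Corven and Palisade together hold 35% + 65% = 100% of Marlow, so Chidi controls Marlow.
In Rowan, Chidi's side holds only 26% + 13% = 39%, not > 50%.
So Chidi does not control Rowan.

No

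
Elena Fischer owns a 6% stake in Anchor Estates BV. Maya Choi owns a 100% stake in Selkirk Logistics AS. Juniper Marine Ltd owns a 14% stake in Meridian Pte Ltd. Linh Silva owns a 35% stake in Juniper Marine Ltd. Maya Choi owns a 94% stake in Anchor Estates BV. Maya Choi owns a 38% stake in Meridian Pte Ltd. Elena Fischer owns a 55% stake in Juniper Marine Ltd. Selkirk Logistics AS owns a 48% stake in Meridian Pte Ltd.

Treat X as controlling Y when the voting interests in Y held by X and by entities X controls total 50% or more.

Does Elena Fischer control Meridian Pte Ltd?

Elena holds 55% of Juniper, so Elena controls Juniper.
In Meridian, Elena's side holds only 14%, not ≥ 50%.
So Elena does not control Meridian.

No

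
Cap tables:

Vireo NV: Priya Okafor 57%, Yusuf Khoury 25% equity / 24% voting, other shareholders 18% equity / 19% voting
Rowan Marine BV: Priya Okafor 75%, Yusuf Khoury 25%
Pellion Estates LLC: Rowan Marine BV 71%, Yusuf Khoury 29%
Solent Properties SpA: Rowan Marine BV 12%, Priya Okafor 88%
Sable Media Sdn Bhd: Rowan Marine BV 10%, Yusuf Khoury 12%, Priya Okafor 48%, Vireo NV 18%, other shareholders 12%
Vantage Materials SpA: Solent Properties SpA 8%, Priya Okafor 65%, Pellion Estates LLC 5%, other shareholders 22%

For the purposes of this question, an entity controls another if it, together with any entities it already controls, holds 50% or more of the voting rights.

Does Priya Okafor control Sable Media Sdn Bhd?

Yes

Priya holds 75% of Rowan, so Priya controls Rowan.
Priya holds 57% of Vireo, so Priya controls Vireo.
Rowan and Priya and Vireo together hold 10% + 48% + 18% = 76% of Sable, so Priya controls Sable.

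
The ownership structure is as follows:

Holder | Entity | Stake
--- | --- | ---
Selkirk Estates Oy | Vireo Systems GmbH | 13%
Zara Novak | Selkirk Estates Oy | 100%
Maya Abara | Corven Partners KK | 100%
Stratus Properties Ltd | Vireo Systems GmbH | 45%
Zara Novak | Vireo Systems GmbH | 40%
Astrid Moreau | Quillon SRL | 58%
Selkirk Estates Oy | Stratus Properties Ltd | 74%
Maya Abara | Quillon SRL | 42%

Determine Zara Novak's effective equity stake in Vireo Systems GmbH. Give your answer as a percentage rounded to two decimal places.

86.30%

Zara reaches Vireo along 3 paths.
Direct stake: 40% = 40%.
Via Selkirk: 100% × 13% = 13%.
Via Selkirk → Stratus: 100% × 74% × 45% = 33.3%.
Total: 40% + 13% + 33.3% = 86.3%.
Rounded: 86.30%.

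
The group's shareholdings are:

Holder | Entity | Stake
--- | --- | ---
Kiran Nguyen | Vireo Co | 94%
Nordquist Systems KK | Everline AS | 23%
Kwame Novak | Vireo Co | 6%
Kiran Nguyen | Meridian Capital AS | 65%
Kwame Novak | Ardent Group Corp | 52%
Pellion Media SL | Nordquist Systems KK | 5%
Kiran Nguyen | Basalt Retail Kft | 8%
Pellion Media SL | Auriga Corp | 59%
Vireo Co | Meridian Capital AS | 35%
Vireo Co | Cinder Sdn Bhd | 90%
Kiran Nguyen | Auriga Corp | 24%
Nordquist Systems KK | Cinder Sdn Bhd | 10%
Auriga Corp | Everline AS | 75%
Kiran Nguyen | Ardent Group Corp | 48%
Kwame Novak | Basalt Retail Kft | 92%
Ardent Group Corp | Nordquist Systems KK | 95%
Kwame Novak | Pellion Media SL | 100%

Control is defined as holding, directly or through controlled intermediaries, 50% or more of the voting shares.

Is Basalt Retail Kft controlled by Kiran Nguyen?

No

Kiran holds 94% of Vireo, so Kiran controls Vireo.
Vireo holds 90% of Cinder, so Kiran controls Cinder.
Vireo and Kiran together hold 35% + 65% = 100% of Meridian, so Kiran controls Meridian.
In Basalt, Kiran's side holds only 8%, not ≥ 50%.
So Kiran does not control Basalt.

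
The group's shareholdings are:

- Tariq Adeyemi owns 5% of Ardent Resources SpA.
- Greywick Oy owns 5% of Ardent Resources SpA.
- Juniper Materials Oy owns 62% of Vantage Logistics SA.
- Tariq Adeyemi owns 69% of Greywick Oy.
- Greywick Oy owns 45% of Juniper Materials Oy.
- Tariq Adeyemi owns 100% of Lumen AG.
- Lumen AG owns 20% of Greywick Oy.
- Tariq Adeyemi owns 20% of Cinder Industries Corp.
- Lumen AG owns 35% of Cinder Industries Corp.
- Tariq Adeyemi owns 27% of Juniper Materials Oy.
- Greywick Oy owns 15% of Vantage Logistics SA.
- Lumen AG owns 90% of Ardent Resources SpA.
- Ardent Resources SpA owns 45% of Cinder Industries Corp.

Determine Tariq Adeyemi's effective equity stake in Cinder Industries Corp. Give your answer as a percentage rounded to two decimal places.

Tariq reaches Cinder along 6 paths.
Direct stake: 20% = 20%.
Via Lumen → Ardent: 100% × 90% × 45% = 40.5%.
Via Ardent: 5% × 45% = 2.25%.
Via Greywick → Ardent: 69% × 5% × 45% = 1.5525%.
Via Lumen → Greywick → Ardent: 100% × 20% × 5% × 45% = 0.45%.
Via Lumen: 100% × 35% = 35%.
Total: 20% + 40.5% + 2.25% + 1.5525% + 0.45% + 35% = 99.7525%.
Rounded: 99.75%.

99.75%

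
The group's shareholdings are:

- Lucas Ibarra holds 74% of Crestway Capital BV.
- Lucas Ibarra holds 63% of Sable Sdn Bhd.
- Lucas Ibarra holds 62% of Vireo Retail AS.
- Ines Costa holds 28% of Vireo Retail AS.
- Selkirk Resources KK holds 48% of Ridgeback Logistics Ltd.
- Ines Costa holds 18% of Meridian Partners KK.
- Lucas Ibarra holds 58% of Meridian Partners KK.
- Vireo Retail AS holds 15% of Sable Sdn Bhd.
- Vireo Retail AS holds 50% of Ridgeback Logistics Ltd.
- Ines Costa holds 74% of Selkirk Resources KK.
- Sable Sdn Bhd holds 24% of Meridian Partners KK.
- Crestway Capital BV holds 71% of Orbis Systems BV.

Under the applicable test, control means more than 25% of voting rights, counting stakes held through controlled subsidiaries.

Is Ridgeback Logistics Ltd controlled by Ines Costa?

Ines holds 28% of Vireo, so Ines controls Vireo.
Ines holds 74% of Selkirk, so Ines controls Selkirk.
Vireo and Selkirk together hold 50% + 48% = 98% of Ridgeback, so Ines controls Ridgeback.

Yes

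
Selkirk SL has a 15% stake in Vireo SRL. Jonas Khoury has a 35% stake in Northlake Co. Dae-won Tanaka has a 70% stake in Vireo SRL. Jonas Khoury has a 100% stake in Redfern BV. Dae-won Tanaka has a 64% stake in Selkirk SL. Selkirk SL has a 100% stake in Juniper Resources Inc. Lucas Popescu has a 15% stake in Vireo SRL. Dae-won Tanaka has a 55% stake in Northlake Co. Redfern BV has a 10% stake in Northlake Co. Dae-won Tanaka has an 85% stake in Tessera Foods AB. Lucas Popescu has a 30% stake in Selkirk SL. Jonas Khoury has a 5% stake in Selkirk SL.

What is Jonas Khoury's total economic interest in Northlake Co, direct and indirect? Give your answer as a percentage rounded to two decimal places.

45.00%

Jonas reaches Northlake along 2 paths.
Via Redfern: 100% × 10% = 10%.
Direct stake: 35% = 35%.
Total: 10% + 35% = 45%.
Rounded: 45.00%.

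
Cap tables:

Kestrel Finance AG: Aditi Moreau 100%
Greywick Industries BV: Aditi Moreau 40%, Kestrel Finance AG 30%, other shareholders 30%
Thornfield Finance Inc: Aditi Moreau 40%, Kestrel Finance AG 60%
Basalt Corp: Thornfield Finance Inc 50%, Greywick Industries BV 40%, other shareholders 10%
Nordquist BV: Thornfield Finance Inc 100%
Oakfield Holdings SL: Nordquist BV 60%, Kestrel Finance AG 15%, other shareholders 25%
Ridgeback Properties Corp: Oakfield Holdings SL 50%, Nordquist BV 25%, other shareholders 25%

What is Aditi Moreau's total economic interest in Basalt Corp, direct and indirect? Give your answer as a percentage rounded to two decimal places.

Aditi reaches Basalt along 4 paths.
Via Thornfield: 40% × 50% = 20%.
Via Kestrel → Thornfield: 100% × 60% × 50% = 30%.
Via Greywick: 40% × 40% = 16%.
Via Kestrel → Greywick: 100% × 30% × 40% = 12%.
Total: 20% + 30% + 16% + 12% = 78%.
Rounded: 78.00%.

78.00%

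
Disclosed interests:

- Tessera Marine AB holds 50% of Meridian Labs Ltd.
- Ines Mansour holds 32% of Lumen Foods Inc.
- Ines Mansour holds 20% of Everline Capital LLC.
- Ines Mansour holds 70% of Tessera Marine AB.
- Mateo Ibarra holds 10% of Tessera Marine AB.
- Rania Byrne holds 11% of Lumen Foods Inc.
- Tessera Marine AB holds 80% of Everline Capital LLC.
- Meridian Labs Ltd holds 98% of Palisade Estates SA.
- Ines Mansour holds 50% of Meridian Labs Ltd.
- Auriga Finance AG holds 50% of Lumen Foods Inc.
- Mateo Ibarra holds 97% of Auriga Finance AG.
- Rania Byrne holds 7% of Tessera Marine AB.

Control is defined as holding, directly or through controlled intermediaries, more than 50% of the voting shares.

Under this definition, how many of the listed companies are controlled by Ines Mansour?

Ines holds 70% of Tessera, so Ines controls Tessera.
Tessera and Ines together hold 50% + 50% = 100% of Meridian, so Ines controls Meridian.
Meridian holds 98% of Palisade, so Ines controls Palisade.
Ines and Tessera together hold 20% + 80% = 100% of Everline, so Ines controls Everline.
No other company's threshold is met.
Ines controls 4 companies.

4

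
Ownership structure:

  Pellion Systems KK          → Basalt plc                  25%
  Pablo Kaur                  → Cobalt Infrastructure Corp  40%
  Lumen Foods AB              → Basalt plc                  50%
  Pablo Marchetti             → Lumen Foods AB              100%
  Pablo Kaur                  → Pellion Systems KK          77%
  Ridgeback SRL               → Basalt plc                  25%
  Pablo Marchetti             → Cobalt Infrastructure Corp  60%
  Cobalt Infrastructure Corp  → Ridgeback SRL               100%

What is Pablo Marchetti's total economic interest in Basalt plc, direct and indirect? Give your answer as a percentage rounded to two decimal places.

65.00%

Pablo Marchetti reaches Basalt along 2 paths.
Via Lumen: 100% × 50% = 50%.
Via Cobalt → Ridgeback: 60% × 100% × 25% = 15%.
Total: 50% + 15% = 65%.
Rounded: 65.00%.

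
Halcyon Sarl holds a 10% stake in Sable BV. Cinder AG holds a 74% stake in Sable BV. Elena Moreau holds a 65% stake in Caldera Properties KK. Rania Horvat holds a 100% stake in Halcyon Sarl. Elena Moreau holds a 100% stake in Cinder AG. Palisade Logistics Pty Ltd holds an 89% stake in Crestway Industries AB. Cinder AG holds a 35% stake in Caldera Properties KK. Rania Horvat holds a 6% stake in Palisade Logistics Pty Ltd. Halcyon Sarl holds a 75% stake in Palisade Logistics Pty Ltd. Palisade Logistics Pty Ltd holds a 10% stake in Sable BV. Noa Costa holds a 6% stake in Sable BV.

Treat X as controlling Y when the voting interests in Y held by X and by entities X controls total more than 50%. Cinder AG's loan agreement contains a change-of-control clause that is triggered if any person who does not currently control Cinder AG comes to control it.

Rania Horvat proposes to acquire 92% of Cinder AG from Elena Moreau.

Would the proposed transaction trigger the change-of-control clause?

The purchase adds only to Rania's holdings (Elena's stake shrinks), so Rania is the only person who could newly come to control Cinder.
Rania holds 100% of Halcyon, so Rania controls Halcyon.
Rania and Halcyon together hold 6% + 75% = 81% of Palisade, so Rania controls Palisade.
Palisade holds 89% of Crestway, so Rania controls Crestway.
Neither Rania nor any entity Rania controls holds any voting interest in Cinder.
So before the transaction, Rania does not control Cinder.
After the purchase, Rania holds 92% of Cinder directly, and Elena's stake falls to 8%.
Rania holds 92% of Cinder, so Rania controls Cinder.
Rania did not control Cinder before and does after, so the clause is triggered.

Yes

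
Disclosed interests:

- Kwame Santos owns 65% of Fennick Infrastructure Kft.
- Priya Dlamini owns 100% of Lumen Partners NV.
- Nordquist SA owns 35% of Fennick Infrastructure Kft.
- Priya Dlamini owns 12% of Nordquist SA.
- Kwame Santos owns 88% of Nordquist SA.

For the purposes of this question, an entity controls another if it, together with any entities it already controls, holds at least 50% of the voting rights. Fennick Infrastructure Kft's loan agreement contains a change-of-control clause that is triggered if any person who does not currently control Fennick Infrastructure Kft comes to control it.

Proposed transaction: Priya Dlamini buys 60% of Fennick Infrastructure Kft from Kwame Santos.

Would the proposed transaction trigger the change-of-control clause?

Yes

The purchase adds only to Priya's holdings (Kwame's stake shrinks), so Priya is the only person who could newly come to control Fennick.
Priya holds 100% of Lumen, so Priya controls Lumen.
Neither Priya nor any entity Priya controls holds any voting interest in Fennick.
So before the transaction, Priya does not control Fennick.
After the purchase, Priya holds 60% of Fennick directly, and Kwame's stake falls to 5%.
Priya holds 60% of Fennick, so Priya controls Fennick.
Priya did not control Fennick before and does after, so the clause is triggered.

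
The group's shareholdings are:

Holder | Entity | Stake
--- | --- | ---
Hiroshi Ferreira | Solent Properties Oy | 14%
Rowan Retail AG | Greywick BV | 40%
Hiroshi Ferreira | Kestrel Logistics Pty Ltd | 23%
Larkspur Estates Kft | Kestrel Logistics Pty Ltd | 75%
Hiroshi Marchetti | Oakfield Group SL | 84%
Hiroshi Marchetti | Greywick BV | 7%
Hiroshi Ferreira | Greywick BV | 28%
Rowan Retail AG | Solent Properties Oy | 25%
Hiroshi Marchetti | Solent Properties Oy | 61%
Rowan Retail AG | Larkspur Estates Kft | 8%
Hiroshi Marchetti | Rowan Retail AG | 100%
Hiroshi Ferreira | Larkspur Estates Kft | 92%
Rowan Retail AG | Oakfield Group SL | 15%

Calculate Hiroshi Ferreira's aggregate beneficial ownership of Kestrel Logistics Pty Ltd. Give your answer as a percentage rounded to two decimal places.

Hiroshi Ferreira reaches Kestrel along 2 paths.
Via Larkspur: 92% × 75% = 69%.
Direct stake: 23% = 23%.
Total: 69% + 23% = 92%.
Rounded: 92.00%.

92.00%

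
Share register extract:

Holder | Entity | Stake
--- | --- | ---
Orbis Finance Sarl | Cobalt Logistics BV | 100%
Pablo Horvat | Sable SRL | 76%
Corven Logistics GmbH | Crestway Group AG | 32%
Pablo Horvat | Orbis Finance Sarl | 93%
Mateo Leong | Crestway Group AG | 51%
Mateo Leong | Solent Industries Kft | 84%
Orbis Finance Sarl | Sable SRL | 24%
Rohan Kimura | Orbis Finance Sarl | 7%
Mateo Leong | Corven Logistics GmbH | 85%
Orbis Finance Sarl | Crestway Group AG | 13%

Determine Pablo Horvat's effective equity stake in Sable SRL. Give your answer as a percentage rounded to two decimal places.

98.32%

Pablo reaches Sable along 2 paths.
Direct stake: 76% = 76%.
Via Orbis: 93% × 24% = 22.32%.
Total: 76% + 22.32% = 98.32%.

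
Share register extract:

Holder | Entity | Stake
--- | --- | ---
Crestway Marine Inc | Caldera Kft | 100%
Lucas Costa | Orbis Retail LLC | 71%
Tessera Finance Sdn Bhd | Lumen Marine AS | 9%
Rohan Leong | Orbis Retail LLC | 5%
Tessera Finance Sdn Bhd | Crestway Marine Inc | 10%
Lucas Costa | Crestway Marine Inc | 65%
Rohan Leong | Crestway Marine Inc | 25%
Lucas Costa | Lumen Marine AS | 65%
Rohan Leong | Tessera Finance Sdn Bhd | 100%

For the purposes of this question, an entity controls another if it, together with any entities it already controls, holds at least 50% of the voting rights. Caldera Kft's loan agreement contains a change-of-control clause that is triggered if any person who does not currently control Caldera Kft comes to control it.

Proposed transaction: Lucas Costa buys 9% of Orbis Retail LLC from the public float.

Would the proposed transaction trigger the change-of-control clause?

The purchase changes only Lucas's holdings, so Lucas is the only person who could newly come to control Caldera.
Lucas holds 65% of Crestway, so Lucas controls Crestway.
Crestway holds 100% of Caldera, so Lucas controls Caldera.
So Lucas already controls Caldera before the transaction.
After the purchase, Lucas's direct stake in Orbis rises to 71% + 9% = 80%.
Lucas controlled Caldera already, so this is not a new person acquiring control; every other person's position is unchanged or reduced.
No new person acquires control, so the clause is not triggered.

No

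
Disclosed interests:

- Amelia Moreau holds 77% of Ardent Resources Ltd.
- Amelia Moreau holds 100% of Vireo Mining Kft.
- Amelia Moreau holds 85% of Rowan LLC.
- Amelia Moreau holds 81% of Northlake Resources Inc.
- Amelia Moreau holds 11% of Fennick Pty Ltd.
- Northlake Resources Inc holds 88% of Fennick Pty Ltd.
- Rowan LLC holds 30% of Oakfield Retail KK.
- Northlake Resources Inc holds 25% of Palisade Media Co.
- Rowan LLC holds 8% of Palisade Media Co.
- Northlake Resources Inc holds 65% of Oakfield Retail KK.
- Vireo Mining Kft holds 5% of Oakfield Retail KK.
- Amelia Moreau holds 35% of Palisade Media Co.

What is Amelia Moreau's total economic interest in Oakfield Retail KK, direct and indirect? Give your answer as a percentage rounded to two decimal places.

83.15%

Amelia reaches Oakfield along 3 paths.
Via Vireo: 100% × 5% = 5%.
Via Northlake: 81% × 65% = 52.65%.
Via Rowan: 85% × 30% = 25.5%.
Total: 5% + 52.65% + 25.5% = 83.15%.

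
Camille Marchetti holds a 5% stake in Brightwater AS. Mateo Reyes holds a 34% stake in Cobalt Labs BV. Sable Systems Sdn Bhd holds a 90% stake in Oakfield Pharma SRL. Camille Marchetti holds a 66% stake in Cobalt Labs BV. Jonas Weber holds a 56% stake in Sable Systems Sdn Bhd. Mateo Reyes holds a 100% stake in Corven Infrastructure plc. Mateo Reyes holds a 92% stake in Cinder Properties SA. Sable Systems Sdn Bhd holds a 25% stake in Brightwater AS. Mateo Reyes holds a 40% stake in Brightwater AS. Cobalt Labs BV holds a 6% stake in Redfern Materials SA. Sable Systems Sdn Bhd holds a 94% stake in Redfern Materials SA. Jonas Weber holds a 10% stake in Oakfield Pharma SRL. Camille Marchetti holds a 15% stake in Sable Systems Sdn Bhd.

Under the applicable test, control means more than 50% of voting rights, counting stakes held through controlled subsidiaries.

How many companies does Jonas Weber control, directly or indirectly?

Jonas holds 56% of Sable, so Jonas controls Sable.
Jonas and Sable together hold 10% + 90% = 100% of Oakfield, so Jonas controls Oakfield.
Sable holds 94% of Redfern, so Jonas controls Redfern.
No other company's threshold is met.
Jonas controls 3 companies.

3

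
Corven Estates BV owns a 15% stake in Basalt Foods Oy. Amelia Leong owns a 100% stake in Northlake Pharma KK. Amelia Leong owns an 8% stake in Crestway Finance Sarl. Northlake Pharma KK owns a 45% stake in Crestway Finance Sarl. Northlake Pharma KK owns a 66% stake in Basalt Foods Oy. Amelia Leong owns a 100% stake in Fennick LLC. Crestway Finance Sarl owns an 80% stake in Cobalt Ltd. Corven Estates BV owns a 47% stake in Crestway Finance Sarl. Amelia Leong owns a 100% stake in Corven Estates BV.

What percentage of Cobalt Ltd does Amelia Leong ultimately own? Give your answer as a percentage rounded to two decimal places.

Amelia reaches Cobalt along 3 paths.
Via Northlake → Crestway: 100% × 45% × 80% = 36%.
Via Corven → Crestway: 100% × 47% × 80% = 37.6%.
Via Crestway: 8% × 80% = 6.4%.
Total: 36% + 37.6% + 6.4% = 80%.
Rounded: 80.00%.

80.00%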